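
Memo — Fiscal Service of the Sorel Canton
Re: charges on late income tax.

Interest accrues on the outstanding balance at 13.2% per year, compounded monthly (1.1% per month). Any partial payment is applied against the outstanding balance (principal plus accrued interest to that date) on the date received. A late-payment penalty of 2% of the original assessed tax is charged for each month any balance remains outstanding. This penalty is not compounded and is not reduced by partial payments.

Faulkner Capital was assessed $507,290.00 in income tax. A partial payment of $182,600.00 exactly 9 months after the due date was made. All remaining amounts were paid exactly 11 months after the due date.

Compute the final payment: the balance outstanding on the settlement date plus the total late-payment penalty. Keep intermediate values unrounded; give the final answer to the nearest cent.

$497,126.51

Balance at month 9: $507,290.0000 × (1 + 0.011)^9 = $559,779.1285…
After $182,600.00 payment: $559,779.1285… − $182,600.00 = $377,179.1285…
Balance at month 11: $377,179.1285… × (1 + 0.011)^2 = $385,522.7080…
Penalty: 11 × 2% × $507,290.00 = $111,603.80
Final settlement = outstanding balance + penalty = $385,522.7080… + $111,603.80 = $497,126.51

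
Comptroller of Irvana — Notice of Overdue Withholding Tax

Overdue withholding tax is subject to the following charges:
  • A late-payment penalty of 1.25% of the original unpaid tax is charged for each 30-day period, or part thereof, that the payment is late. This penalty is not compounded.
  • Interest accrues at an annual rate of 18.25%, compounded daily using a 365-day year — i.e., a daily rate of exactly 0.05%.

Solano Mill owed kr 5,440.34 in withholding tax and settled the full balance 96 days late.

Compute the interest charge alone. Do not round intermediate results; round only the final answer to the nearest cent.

Interest: kr 5,440.34 × ((1 + 0.0005)^96 − 1) = kr 5,440.34 × 0.04915807… = kr 267.4366…

kr 267.44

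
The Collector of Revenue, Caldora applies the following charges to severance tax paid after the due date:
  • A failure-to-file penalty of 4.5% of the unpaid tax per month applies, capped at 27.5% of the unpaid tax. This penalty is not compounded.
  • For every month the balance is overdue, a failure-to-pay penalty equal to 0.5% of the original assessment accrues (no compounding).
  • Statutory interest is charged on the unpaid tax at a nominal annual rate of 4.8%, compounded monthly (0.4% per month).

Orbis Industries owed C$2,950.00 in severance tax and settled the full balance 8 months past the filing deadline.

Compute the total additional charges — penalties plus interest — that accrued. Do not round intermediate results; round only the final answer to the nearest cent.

Failure-to-file: 8 × 4.5% × C$2,950.00 = C$1,062.00, capped at 27.5% × C$2,950.00 = C$811.25
Failure-to-pay penalty = 0.5% × C$2,950.00 × 8 mo = C$118.00
Interest: C$2,950.00 × ((1 + 0.004)^8 − 1) = C$2,950.00 × 0.0324516… = C$95.7322…
Penalties + interest = C$929.2500 + C$95.7322… = C$1,024.98

C$1,024.98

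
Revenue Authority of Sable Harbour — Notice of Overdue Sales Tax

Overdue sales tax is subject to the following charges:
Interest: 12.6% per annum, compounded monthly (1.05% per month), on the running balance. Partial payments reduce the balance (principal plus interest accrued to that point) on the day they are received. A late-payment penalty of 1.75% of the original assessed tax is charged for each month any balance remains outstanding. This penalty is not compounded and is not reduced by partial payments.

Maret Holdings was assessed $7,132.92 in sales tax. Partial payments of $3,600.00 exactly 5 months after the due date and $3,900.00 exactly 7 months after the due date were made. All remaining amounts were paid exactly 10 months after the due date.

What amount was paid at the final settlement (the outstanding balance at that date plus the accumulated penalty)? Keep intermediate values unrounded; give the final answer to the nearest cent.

Balance at month 5: $7,132.9200 × (1 + 0.0105)^5 = $7,515.3454…
After $3,600.00 payment: $7,515.3454… − $3,600.00 = $3,915.3454…
Balance at month 7: $3,915.3454… × (1 + 0.0105)^2 = $3,997.9993…
After $3,900.00 payment: $3,997.9993… − $3,900.00 = $97.9993…
Balance at month 10: $97.9993… × (1 + 0.0105)^3 = $101.1188…
Penalty: 10 × 1.75% × $7,132.92 = $1,248.26…
Final settlement = outstanding balance + penalty = $101.1188… + $1,248.26… = $1,349.38

$1,349.38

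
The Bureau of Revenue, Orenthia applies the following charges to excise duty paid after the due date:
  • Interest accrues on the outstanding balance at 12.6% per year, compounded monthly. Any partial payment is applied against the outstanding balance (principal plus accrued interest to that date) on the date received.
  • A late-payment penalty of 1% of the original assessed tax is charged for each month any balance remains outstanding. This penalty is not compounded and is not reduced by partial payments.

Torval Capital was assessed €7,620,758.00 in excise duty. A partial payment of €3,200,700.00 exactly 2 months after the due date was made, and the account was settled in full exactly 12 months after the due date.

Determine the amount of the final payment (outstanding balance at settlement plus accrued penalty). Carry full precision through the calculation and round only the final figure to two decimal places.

€5,999,798.51

Monthly rate = 12.6% ÷ 12 = 1.05%
Balance at month 2: €7,620,758.0000 × (1 + 0.0105)^2 = €7,781,634.1066…
After €3,200,700.00 payment: €7,781,634.1066… − €3,200,700.00 = €4,580,934.1066…
Balance at month 12: €4,580,934.1066… × (1 + 0.0105)^10 = €5,085,307.5493…
Penalty: 12 × 1% × €7,620,758.00 = €914,490.96
Final settlement = outstanding balance + penalty = €5,085,307.5493… + €914,490.96 = €5,999,798.51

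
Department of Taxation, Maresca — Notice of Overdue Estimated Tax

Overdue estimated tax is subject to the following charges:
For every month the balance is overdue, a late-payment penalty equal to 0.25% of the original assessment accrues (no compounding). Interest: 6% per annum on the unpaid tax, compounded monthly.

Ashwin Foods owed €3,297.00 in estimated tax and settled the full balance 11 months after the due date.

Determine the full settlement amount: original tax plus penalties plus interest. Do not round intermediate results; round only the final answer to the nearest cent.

€3,573.60

Late-payment penalty = 0.25% × €3,297.00 × 11 mo = €90.67…
Interest (6%/yr ÷ 12 = 0.5%/month): €3,297.00 × ((1 + 0.005)^11 − 1) = €185.9371…
Total = €3,297.00 + €90.6675 + €185.9371… = €3,573.60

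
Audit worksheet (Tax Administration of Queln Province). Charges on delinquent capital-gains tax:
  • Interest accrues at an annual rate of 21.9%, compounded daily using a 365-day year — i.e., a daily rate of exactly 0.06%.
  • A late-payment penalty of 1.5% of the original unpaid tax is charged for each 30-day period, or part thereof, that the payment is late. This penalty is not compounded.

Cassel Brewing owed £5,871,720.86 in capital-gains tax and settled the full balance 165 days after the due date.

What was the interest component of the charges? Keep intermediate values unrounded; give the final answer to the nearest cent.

Interest: £5,871,720.86 × ((1 + 0.0006)^165 − 1) = £5,871,720.86 × 0.10403352… = £610,855.8035…

£610,855.80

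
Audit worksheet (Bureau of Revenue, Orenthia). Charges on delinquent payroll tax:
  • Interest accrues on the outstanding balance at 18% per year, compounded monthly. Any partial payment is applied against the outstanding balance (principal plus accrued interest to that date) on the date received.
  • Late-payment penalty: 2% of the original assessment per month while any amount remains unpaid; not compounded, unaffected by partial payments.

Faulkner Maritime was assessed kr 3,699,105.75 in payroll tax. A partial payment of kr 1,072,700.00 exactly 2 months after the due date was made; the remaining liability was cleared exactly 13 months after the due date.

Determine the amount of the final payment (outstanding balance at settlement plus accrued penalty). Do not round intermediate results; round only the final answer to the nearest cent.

Monthly rate = 18% ÷ 12 = 1.5%
Balance at month 2: kr 3,699,105.7500 × (1 + 0.015)^2 = kr 3,810,911.2213…
After kr 1,072,700.00 payment: kr 3,810,911.2213… − kr 1,072,700.00 = kr 2,738,211.2213…
Balance at month 13: kr 2,738,211.2213… × (1 + 0.015)^11 = kr 3,225,472.9985…
Penalty: 13 × 2% × kr 3,699,105.75 = kr 961,767.50…
Final settlement = outstanding balance + penalty = kr 3,225,472.9985… + kr 961,767.50… = kr 4,187,240.49

kr 4,187,240.49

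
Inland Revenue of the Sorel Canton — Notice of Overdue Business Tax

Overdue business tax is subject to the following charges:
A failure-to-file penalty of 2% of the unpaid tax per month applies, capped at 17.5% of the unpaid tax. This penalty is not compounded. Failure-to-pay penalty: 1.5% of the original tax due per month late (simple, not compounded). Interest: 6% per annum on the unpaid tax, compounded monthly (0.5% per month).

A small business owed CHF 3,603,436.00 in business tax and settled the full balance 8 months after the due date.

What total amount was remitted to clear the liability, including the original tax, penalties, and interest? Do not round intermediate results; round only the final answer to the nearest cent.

CHF 4,759,083.31

Failure-to-file: 8 × 2% × CHF 3,603,436.00 = CHF 576,549.76 (under the 17.5% cap)
Failure-to-pay penalty = 1.5% × CHF 3,603,436.00 × 8 mo = CHF 432,412.32
Interest: CHF 3,603,436.00 × ((1 + 0.005)^8 − 1) = CHF 3,603,436.00 × 0.0407070… = CHF 146,685.2275…
Total = CHF 3,603,436.00 + CHF 1,008,962.0800 + CHF 146,685.2275… = CHF 4,759,083.31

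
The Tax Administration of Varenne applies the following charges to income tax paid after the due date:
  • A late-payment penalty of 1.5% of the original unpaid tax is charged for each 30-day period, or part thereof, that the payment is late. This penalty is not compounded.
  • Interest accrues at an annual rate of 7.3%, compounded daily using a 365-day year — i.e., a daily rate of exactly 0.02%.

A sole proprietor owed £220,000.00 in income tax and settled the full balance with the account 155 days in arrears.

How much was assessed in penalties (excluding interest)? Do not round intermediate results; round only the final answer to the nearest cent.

£19,800.00

Penalty periods: ⌈155/30⌉ = 6; penalty = 6 × 1.5% × £220,000.00 = £19,800.00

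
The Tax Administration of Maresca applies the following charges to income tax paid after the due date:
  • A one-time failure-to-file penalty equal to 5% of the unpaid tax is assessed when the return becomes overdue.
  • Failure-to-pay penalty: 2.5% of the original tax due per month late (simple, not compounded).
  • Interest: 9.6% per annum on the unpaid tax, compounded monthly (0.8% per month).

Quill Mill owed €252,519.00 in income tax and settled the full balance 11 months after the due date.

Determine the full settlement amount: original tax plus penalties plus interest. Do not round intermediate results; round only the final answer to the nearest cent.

Failure-to-file penalty: 5% × €252,519.00 = €12,625.95
Failure-to-pay penalty: 11 × 2.5% × €252,519.00 = €69,442.73…
Interest: €252,519.00 × ((1 + 0.008)^11 − 1) = €252,519.00 × 0.0916058… = €23,132.2169…
Total = €252,519.00 + €82,068.6750 + €23,132.2169… = €357,719.89

€357,719.89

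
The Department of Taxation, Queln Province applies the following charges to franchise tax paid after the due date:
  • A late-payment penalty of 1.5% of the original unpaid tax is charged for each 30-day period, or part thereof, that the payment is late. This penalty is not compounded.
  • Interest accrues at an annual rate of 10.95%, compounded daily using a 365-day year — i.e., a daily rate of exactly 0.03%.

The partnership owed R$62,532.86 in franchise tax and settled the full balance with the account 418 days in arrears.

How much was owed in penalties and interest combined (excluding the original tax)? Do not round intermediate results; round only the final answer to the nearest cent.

Penalty periods: ⌈418/30⌉ = 14; penalty = 14 × 1.5% × R$62,532.86 = R$13,131.90…
Interest: R$62,532.86 × ((1 + 0.0003)^418 − 1) = R$62,532.86 × 0.13358048… = R$8,353.1697…
Penalties + interest = R$13,131.9006 + R$8,353.1697… = R$21,485.07

R$21,485.07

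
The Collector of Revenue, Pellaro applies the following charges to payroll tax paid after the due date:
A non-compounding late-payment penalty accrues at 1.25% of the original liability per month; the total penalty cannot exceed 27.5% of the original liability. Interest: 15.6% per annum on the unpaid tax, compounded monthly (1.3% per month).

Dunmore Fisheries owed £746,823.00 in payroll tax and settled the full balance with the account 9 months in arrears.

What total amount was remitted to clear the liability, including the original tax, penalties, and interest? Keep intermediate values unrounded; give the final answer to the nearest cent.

£922,903.10

Penalty: 9 × 1.25% × £746,823.00 = £84,017.59… (below the 27.5% cap of £205,376.33…)
Interest: £746,823.00 × ((1 + 0.013)^9 − 1) = £746,823.00 × 0.1232722… = £92,062.5096…
Total = £746,823.00 + £84,017.5875 + £92,062.5096… = £922,903.10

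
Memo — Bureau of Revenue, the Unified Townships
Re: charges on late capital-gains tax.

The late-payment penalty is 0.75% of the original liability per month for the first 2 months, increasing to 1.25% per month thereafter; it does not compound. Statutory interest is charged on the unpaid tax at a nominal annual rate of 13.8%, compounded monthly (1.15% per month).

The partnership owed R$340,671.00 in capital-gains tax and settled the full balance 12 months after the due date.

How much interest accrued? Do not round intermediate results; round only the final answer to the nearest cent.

Interest: R$340,671.00 × ((1 + 0.0115)^12 − 1) = R$340,671.00 × 0.1470719… = R$50,103.1352…

R$50,103.14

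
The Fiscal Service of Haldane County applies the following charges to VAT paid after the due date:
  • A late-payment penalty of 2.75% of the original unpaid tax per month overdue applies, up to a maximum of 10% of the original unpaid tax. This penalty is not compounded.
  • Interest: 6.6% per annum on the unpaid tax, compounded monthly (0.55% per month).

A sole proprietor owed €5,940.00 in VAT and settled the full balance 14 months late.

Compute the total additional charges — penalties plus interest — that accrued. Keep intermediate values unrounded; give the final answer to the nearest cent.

€1,068.10

Penalty (uncapped): 14 × 2.75% × €5,940.00 = €2,286.90; cap = 10% × €5,940.00 = €594.00 → penalty = €594.00
Interest: €5,940.00 × ((1 + 0.0055)^14 − 1) = €5,940.00 × 0.0798142… = €474.0966…
Penalties + interest = €594.0000 + €474.0966… = €1,068.10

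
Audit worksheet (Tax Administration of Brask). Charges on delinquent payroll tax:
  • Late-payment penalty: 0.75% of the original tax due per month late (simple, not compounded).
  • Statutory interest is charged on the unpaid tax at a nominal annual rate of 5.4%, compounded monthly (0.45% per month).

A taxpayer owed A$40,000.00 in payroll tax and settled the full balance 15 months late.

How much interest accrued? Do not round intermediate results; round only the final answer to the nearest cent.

A$2,786.73

Interest: A$40,000.00 × ((1 + 0.0045)^15 − 1) = A$40,000.00 × 0.0696683… = A$2,786.7311…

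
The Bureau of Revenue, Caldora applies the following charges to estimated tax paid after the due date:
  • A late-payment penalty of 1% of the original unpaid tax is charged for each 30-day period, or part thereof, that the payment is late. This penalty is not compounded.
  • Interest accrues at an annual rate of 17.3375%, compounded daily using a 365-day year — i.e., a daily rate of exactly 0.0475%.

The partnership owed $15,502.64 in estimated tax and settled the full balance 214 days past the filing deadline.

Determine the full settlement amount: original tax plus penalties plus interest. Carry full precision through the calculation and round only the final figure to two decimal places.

Penalty periods: ⌈214/30⌉ = 8; penalty = 8 × 1% × $15,502.64 = $1,240.21…
Interest: $15,502.64 × ((1 + 0.000475)^214 − 1) = $15,502.64 × 0.10696924… = $1,658.3056…
Total = $15,502.64 + $1,240.2112 + $1,658.3056… = $18,401.16

$18,401.16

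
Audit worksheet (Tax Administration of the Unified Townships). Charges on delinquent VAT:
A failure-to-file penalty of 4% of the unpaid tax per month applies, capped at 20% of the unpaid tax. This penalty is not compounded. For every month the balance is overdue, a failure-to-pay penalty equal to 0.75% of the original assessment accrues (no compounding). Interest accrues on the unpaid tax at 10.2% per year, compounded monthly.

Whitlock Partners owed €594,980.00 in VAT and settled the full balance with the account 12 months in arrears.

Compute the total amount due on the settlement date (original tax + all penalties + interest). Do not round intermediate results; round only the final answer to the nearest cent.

Failure-to-file: 12 × 4% × €594,980.00 = €285,590.40, capped at 20% × €594,980.00 = €118,996.00
Failure-to-pay penalty: 12 × 0.75% × €594,980.00 = €53,548.20
Interest (10.2%/yr ÷ 12 = 0.85%/month): €594,980.00 × ((1 + 0.0085)^12 − 1) = €63,607.0669…
Total = €594,980.00 + €172,544.2000 + €63,607.0669… = €831,131.27

€831,131.27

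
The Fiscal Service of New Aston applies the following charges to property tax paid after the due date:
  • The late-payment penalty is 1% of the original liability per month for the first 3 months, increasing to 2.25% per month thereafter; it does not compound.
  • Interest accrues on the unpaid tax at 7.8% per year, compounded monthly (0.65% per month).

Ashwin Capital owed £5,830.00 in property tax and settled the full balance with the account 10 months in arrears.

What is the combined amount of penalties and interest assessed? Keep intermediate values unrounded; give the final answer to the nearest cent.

Penalty, months 1–3: 3 × 1% × £5,830.00 = £174.90
Penalty, months 4–10: 7 × 2.25% × £5,830.00 = £918.23…
Interest: £5,830.00 × ((1 + 0.0065)^10 − 1) = £5,830.00 × 0.0669346… = £390.2286…
Penalties + interest = £1,093.1250 + £390.2286… = £1,483.35

£1,483.35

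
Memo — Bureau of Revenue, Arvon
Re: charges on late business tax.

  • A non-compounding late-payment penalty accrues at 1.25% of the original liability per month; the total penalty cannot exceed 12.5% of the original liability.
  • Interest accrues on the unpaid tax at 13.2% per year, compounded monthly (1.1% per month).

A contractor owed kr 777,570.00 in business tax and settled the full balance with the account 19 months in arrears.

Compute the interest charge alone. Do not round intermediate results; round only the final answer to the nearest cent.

Interest: kr 777,570.00 × ((1 + 0.011)^19 − 1) = kr 777,570.00 × 0.2310394… = kr 179,649.3135…

kr 179,649.31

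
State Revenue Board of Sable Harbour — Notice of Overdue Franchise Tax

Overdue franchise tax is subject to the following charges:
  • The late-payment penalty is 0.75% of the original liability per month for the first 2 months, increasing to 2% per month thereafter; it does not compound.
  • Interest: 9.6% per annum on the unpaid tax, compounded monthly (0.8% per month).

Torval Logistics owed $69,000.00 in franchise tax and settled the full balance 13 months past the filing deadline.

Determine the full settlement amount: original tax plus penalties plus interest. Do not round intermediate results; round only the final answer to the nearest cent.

Penalty, months 1–2: 2 × 0.75% × $69,000.00 = $1,035.00
Penalty, months 3–13: 11 × 2% × $69,000.00 = $15,180.00
Interest: $69,000.00 × ((1 + 0.008)^13 − 1) = $69,000.00 × 0.1091414… = $7,530.7568…
Total = $69,000.00 + $16,215.0000 + $7,530.7568… = $92,745.76

$92,745.76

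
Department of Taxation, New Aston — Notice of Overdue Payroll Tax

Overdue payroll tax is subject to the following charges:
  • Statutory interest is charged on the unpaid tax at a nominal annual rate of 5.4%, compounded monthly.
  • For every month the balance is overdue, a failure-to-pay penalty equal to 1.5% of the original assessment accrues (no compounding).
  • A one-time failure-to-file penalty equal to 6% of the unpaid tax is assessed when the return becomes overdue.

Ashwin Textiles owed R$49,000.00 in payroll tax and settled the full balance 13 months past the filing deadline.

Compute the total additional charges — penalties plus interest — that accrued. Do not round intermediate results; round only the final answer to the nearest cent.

R$15,440.19

Failure-to-file penalty: 6% × R$49,000.00 = R$2,940.00
Failure-to-pay penalty: 13 × 1.5% × R$49,000.00 = R$9,555.00
Interest (5.4%/yr ÷ 12 = 0.45%/month): R$49,000.00 × ((1 + 0.0045)^13 − 1) = R$2,945.1870…
Penalties + interest = R$12,495.0000 + R$2,945.1870… = R$15,440.19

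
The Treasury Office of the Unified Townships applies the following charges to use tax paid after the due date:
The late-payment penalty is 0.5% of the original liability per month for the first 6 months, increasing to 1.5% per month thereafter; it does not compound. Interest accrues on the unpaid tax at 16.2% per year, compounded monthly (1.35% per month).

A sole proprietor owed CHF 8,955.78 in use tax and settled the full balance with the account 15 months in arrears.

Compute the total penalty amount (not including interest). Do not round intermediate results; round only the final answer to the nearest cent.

CHF 1,477.70

Penalty, months 1–6: 6 × 0.5% × CHF 8,955.78 = CHF 268.67…
Penalty, months 7–15: 9 × 1.5% × CHF 8,955.78 = CHF 1,209.03…
Total penalty = CHF 268.67… + CHF 1,209.03… = CHF 1,477.70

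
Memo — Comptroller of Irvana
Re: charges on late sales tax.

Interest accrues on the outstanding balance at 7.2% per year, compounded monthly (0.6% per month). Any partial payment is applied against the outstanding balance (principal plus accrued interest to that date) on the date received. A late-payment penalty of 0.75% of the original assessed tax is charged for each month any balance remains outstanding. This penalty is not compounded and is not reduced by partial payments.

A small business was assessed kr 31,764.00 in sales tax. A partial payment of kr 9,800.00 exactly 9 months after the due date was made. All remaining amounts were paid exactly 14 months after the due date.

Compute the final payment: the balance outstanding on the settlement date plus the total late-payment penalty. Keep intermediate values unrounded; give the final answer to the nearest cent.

kr 27,776.44

Balance at month 9: kr 31,764.0000 × (1 + 0.006)^9 = kr 33,521.0037…
After kr 9,800.00 payment: kr 33,521.0037… − kr 9,800.00 = kr 23,721.0037…
Balance at month 14: kr 23,721.0037… × (1 + 0.006)^5 = kr 24,441.2248…
Penalty: 14 × 0.75% × kr 31,764.00 = kr 3,335.22
Final settlement = outstanding balance + penalty = kr 24,441.2248… + kr 3,335.22 = kr 27,776.44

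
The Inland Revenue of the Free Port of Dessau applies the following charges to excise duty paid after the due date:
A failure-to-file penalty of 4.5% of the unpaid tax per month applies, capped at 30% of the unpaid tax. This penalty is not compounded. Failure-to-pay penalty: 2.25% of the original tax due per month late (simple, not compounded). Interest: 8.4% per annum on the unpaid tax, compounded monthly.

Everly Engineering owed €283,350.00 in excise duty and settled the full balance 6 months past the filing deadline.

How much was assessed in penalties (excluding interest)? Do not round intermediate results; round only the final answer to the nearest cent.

Failure-to-file: 6 × 4.5% × €283,350.00 = €76,504.50 (under the 30% cap)
Failure-to-pay penalty: 6 × 2.25% × €283,350.00 = €38,252.25
Total penalty = €76,504.50 + €38,252.25 = €114,756.75

€114,756.75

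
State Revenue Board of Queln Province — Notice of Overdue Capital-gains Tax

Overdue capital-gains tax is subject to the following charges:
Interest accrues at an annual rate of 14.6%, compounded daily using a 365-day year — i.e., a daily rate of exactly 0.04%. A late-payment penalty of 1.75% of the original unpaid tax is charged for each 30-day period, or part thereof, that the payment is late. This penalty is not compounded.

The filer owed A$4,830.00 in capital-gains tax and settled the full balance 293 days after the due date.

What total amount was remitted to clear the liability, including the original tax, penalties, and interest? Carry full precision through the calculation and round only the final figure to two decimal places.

Penalty periods: ⌈293/30⌉ = 10; penalty = 10 × 1.75% × A$4,830.00 = A$845.25
Interest: A$4,830.00 × ((1 + 0.0004)^293 − 1) = A$4,830.00 × 0.12431793… = A$600.4556…
Total = A$4,830.00 + A$845.2500 + A$600.4556… = A$6,275.71

A$6,275.71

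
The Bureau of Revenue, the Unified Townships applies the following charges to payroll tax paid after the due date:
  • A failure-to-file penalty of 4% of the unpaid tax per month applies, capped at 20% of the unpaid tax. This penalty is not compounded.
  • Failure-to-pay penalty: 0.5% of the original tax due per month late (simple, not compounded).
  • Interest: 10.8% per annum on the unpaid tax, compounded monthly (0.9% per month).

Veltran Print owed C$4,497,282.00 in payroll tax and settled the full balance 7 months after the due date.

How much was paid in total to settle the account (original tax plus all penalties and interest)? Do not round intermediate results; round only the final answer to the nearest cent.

C$5,845,237.70

Failure-to-file: 7 × 4% × C$4,497,282.00 = C$1,259,238.96, capped at 20% × C$4,497,282.00 = C$899,456.40
Failure-to-pay penalty = 0.5% × C$4,497,282.00 × 7 mo = C$157,404.87
Interest: C$4,497,282.00 × ((1 + 0.009)^7 − 1) = C$4,497,282.00 × 0.0647267… = C$291,094.4292…
Total = C$4,497,282.00 + C$1,056,861.2700 + C$291,094.4292… = C$5,845,237.70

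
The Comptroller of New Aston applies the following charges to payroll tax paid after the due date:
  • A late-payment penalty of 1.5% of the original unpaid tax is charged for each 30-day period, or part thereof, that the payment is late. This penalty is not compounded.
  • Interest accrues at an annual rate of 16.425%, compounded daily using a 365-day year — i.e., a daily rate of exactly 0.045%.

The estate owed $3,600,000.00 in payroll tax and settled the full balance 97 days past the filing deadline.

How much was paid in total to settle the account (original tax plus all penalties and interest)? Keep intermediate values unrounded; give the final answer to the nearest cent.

Penalty periods: ⌈97/30⌉ = 4; penalty = 4 × 1.5% × $3,600,000.00 = $216,000.00
Interest: $3,600,000.00 × ((1 + 0.00045)^97 − 1) = $3,600,000.00 × 0.04460642… = $160,583.1075…
Total = $3,600,000.00 + $216,000.0000 + $160,583.1075… = $3,976,583.11

$3,976,583.11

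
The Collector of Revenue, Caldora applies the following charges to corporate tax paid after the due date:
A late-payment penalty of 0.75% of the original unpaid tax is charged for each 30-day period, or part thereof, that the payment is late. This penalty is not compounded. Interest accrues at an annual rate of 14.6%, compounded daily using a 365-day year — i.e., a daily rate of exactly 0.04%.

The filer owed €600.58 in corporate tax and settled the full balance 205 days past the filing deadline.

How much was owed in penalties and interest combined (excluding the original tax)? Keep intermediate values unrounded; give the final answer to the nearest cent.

Penalty periods: ⌈205/30⌉ = 7; penalty = 7 × 0.75% × €600.58 = €31.53…
Interest: €600.58 × ((1 + 0.0004)^205 − 1) = €600.58 × 0.08543801… = €51.3124…
Penalties + interest = €31.5305… + €51.3124… = €82.84

€82.84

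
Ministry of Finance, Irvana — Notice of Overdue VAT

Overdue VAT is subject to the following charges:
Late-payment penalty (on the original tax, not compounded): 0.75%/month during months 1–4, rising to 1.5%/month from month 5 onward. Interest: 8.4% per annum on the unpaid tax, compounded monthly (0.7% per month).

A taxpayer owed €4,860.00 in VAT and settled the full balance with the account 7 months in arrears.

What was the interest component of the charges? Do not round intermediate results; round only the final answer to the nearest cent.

Interest: €4,860.00 × ((1 + 0.007)^7 − 1) = €4,860.00 × 0.0500411… = €243.1997…

€243.20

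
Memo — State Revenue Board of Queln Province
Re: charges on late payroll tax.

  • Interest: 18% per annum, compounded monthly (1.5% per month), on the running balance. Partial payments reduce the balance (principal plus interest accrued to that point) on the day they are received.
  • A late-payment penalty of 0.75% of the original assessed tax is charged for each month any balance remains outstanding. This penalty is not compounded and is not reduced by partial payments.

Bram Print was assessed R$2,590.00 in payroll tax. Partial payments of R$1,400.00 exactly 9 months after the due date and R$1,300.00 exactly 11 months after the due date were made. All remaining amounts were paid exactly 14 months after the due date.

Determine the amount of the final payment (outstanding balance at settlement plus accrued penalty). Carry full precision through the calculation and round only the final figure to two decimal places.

R$594.62

Balance at month 9: R$2,590.0000 × (1 + 0.015)^9 = R$2,961.3800…
After R$1,400.00 payment: R$2,961.3800… − R$1,400.00 = R$1,561.3800…
Balance at month 11: R$1,561.3800… × (1 + 0.015)^2 = R$1,608.5727…
After R$1,300.00 payment: R$1,608.5727… − R$1,300.00 = R$308.5727…
Balance at month 14: R$308.5727… × (1 + 0.015)^3 = R$322.6678…
Penalty: 14 × 0.75% × R$2,590.00 = R$271.95
Final settlement = outstanding balance + penalty = R$322.6678… + R$271.95 = R$594.62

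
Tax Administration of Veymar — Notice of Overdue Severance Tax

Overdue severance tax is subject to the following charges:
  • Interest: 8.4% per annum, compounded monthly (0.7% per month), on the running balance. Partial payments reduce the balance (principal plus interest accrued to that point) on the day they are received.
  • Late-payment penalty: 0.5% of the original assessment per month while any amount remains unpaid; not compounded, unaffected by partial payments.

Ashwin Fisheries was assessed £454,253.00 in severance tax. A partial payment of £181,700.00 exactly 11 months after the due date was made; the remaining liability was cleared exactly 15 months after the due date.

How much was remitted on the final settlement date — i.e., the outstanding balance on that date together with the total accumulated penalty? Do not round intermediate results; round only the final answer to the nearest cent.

£351,586.81

Balance at month 11: £454,253.0000 × (1 + 0.007)^11 = £490,480.7648…
After £181,700.00 payment: £490,480.7648… − £181,700.00 = £308,780.7648…
Balance at month 15: £308,780.7648… × (1 + 0.007)^4 = £317,517.8321…
Penalty: 15 × 0.5% × £454,253.00 = £34,068.98…
Final settlement = outstanding balance + penalty = £317,517.8321… + £34,068.98… = £351,586.81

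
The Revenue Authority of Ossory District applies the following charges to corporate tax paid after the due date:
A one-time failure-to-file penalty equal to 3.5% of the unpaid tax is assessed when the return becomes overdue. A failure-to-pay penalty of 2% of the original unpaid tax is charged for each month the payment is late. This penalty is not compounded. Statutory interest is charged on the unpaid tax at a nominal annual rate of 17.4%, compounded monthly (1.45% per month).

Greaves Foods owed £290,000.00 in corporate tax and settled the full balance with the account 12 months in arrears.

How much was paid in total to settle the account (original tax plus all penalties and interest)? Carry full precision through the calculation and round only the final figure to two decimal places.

£424,435.18

Failure-to-file penalty: 3.5% × £290,000.00 = £10,150.00
Failure-to-pay penalty: 12 × 2% × £290,000.00 = £69,600.00
Interest: £290,000.00 × ((1 + 0.0145)^12 − 1) = £290,000.00 × 0.1885696… = £54,685.1827…
Total = £290,000.00 + £79,750.0000 + £54,685.1827… = £424,435.18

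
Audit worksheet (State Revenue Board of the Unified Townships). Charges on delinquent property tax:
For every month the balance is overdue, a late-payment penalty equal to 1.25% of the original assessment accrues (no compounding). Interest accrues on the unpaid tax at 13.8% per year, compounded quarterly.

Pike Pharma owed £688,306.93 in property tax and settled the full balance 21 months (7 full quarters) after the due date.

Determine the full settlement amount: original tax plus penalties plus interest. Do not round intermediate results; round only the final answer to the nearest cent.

£1,053,442.12

Late-payment penalty: 21 × 1.25% × £688,306.93 = £180,680.57…
Interest (13.8%/yr ÷ 4 = 3.45%/quarter): £688,306.93 × ((1 + 0.0345)^7 − 1) = £184,454.6245…
Total = £688,306.93 + £180,680.5691… + £184,454.6245… = £1,053,442.12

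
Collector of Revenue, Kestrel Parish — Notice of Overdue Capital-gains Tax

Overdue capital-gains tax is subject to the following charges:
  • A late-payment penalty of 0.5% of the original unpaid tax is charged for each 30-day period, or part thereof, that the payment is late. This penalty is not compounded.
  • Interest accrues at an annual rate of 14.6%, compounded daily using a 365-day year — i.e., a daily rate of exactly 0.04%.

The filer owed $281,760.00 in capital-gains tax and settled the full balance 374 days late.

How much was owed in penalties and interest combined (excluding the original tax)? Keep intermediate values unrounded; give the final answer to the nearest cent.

Penalty periods: ⌈374/30⌉ = 13; penalty = 13 × 0.5% × $281,760.00 = $18,314.40
Interest: $281,760.00 × ((1 + 0.0004)^374 − 1) = $281,760.00 × 0.16133486… = $45,457.7112…
Penalties + interest = $18,314.4000 + $45,457.7112… = $63,772.11

$63,772.11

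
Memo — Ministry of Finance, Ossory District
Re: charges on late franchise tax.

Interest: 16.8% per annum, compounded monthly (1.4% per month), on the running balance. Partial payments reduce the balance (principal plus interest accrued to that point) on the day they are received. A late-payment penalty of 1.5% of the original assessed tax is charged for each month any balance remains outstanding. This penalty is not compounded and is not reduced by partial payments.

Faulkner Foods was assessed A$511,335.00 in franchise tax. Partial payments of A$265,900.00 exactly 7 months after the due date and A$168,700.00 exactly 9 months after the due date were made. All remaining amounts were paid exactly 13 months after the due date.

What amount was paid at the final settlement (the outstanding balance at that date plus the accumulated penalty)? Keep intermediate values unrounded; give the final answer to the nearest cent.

Balance at month 7: A$511,335.0000 × (1 + 0.014)^7 = A$563,600.2868…
After A$265,900.00 payment: A$563,600.2868… − A$265,900.00 = A$297,700.2868…
Balance at month 9: A$297,700.2868… × (1 + 0.014)^2 = A$306,094.2441…
After A$168,700.00 payment: A$306,094.2441… − A$168,700.00 = A$137,394.2441…
Balance at month 13: A$137,394.2441… × (1 + 0.014)^4 = A$145,251.4107…
Penalty: 13 × 1.5% × A$511,335.00 = A$99,710.33…
Final settlement = outstanding balance + penalty = A$145,251.4107… + A$99,710.33… = A$244,961.74

A$244,961.74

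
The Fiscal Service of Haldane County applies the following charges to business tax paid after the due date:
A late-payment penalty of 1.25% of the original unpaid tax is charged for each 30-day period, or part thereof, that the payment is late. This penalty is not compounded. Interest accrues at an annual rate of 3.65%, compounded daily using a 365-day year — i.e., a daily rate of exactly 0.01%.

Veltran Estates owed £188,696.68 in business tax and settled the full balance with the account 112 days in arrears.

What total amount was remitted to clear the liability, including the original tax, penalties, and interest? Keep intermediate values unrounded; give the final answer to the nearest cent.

£200,256.69

Penalty periods: ⌈112/30⌉ = 4; penalty = 4 × 1.25% × £188,696.68 = £9,434.83…
Interest: £188,696.68 × ((1 + 0.0001)^112 − 1) = £188,696.68 × 0.01126239… = £2,125.1753…
Total = £188,696.68 + £9,434.8340 + £2,125.1753… = £200,256.69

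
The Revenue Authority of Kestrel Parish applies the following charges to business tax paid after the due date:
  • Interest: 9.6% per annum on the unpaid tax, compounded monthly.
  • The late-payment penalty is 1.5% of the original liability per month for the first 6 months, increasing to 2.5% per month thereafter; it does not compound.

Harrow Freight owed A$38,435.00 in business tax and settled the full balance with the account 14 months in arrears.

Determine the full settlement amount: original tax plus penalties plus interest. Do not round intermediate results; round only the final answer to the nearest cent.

Penalty, months 1–6: 6 × 1.5% × A$38,435.00 = A$3,459.15
Penalty, months 7–14: 8 × 2.5% × A$38,435.00 = A$7,687.00
Interest (9.6%/yr ÷ 12 = 0.8%/month): A$38,435.00 × ((1 + 0.008)^14 − 1) = A$4,535.8886…
Total = A$38,435.00 + A$11,146.1500 + A$4,535.8886… = A$54,117.04

A$54,117.04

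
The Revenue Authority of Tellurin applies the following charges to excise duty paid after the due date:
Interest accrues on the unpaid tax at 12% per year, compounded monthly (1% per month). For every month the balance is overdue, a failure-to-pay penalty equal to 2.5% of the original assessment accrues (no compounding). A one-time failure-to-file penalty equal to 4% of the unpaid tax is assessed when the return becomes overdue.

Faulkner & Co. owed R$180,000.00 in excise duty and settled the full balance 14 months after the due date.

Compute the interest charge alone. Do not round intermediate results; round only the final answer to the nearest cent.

Interest: R$180,000.00 × ((1 + 0.01)^14 − 1) = R$180,000.00 × 0.1494742… = R$26,905.3584…

R$26,905.36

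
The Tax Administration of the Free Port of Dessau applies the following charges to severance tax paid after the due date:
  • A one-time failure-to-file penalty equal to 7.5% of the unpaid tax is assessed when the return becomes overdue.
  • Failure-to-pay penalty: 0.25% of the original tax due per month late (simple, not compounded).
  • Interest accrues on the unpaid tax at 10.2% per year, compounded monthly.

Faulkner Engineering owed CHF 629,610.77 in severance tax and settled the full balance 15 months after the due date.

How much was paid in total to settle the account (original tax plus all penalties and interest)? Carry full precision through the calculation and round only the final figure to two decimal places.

Failure-to-file penalty: 7.5% × CHF 629,610.77 = CHF 47,220.81…
Failure-to-pay penalty = 0.25% × CHF 629,610.77 × 15 mo = CHF 23,610.40…
Interest (10.2%/yr ÷ 12 = 0.85%/month): CHF 629,610.77 × ((1 + 0.0085)^15 − 1) = CHF 85,232.2594…
Total = CHF 629,610.77 + CHF 70,831.2116… + CHF 85,232.2594… = CHF 785,674.24

CHF 785,674.24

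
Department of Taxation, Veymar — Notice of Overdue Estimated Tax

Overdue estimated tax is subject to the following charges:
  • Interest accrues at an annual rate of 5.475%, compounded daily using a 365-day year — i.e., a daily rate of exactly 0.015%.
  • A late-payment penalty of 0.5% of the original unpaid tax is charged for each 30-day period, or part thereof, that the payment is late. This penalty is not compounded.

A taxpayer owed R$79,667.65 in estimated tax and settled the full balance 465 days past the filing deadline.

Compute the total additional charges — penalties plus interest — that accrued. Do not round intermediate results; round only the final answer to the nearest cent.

R$12,128.16

Penalty periods: ⌈465/30⌉ = 16; penalty = 16 × 0.5% × R$79,667.65 = R$6,373.41…
Interest: R$79,667.65 × ((1 + 0.00015)^465 − 1) = R$79,667.65 × 0.07223448… = R$5,754.7512…
Penalties + interest = R$6,373.4120 + R$5,754.7512… = R$12,128.16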